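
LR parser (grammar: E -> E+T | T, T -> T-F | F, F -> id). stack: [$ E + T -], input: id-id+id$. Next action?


no handle; shift 'id'
Action: shift


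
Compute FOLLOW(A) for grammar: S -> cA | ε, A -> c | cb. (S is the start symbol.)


$ ∈ FOLLOW(S). For each A -> αBβ: add FIRST(β)\{ε} to FOLLOW(B); if β nullable, add FOLLOW(A).
FOLLOW(A) = {$}


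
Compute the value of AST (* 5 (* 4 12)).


Evaluate inner: (* 4 12) = 48
Evaluate root: (* 5 48) = 240
Result: 240


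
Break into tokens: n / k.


Scan left to right, longest-match per lexeme
Tokens: ID(n), OP(/), ID(k)


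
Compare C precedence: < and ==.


'<' is relational (level 7); '==' is equality (level 6)
Higher level binds tighter
'<' has higher precedence than '=='


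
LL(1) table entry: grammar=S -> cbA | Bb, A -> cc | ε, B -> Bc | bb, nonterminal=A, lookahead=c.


For [A, c]: 'c' ∈ FIRST(cc)
Entry: A -> cc


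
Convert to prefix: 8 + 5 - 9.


left-to-right (same/higher precedence on left): tree is (- (+ 8 5) 9)
Prefix: - + 8 5 9


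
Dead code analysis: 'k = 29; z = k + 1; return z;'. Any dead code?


k is read by z's definition; z is returned
No dead code


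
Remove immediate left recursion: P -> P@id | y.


Left-recursive alternatives: P@id; non-recursive: y
Introduce P': P -> yP', P' -> @idP' | ε


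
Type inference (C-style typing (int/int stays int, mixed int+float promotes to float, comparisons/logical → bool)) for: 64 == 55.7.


Operand types: int == float
Rule: comparison yields bool
Result type: bool


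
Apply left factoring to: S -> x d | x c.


Common prefix: 'x'
Factored: S -> x S', S' -> d | c


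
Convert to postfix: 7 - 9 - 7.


Left to right (same or higher precedence on left)
Postfix: 7 9 - 7 -


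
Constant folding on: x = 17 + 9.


17 + 9 = 26 at compile time
Optimized: x = 26


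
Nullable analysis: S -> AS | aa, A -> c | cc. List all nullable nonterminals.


A nonterminal is nullable iff some alternative derives ε (directly, or every symbol in it is nullable)
Nullable: {}


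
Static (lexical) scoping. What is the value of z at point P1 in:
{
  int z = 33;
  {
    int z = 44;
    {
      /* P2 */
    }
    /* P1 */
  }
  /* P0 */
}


z declared in the same block as P1
z = 44


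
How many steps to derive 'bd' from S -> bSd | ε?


Derivation: S => bSd => bd
Steps: 2


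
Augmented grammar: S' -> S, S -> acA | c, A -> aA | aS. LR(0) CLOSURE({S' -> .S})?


Start: S' -> .S
For each item with dot before a nonterminal B, add B -> .γ for every B-production
Closure: [S' -> .S, S -> .acA, S -> .c]


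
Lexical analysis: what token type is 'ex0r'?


Pattern: letter/underscore followed by alphanumerics, not a keyword
Type: IDENTIFIER


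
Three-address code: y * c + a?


Break into single-operator statements:
t1 = y * c
t2 = t1 + a


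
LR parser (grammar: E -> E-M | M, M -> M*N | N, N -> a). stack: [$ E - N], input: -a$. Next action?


'N' (not preceded by M*) is the handle for M -> N
Action: reduce (M -> N)


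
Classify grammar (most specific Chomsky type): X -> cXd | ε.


Single nonterminal LHS, but c^n d^n is not regular
Classification: Type 2 (Context-Free)


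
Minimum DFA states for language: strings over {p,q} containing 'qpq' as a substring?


KMP-style automaton: 3 progress states + 1 absorbing accept = 4
Minimal DFA: 4 states


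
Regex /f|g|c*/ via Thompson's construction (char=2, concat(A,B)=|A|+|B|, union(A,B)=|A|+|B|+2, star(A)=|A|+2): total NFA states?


Syntax tree has 3 char leaf(s), 2 union(s), 1 star(s)
chars contribute 3×2 = 6; each union adds +2; each star adds +2
Total: 6 + 4 + 2 = 12 states


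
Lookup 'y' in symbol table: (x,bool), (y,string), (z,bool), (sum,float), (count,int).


Lookup 'y' → type string


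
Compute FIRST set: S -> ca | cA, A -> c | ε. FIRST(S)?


Per alternative of S: FIRST(ca) = {c}; FIRST(cA) = {c}
FIRST(S) = {c}


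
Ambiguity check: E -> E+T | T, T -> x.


precedence layered via separate nonterminal T: deterministic
Unambiguous


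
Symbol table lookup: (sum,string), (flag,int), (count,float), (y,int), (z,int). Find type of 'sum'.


Lookup 'sum' → type string


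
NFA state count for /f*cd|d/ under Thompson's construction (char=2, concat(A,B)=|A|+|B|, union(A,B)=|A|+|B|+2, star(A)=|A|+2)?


Syntax tree has 4 char leaf(s), 1 union(s), 1 star(s)
chars contribute 4×2 = 8; each union adds +2; each star adds +2
Total: 8 + 2 + 2 = 12 states


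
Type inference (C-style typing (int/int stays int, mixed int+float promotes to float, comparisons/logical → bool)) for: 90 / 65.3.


Operand types: int / float
Rule: mixed int/float promotes to float; int/int stays int
Result type: float


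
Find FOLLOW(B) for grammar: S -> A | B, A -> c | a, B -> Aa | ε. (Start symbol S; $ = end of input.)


$ ∈ FOLLOW(S). For each A -> αBβ: add FIRST(β)\{ε} to FOLLOW(B); if β nullable, add FOLLOW(A).
FOLLOW(B) = {$}


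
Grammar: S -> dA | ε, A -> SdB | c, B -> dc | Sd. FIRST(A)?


Per alternative of A: FIRST(SdB) = {d}; FIRST(c) = {c}
FIRST(A) = {c, d}


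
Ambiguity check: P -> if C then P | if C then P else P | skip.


dangling else: 'if C then if C then skip else skip' parses two ways
Ambiguous


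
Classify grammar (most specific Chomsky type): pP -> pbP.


LHS has context (more than one symbol) and |LHS| ≤ |RHS|
Classification: Type 1 (Context-Sensitive)


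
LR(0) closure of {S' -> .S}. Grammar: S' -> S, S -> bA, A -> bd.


Start: S' -> .S
For each item with dot before a nonterminal B, add B -> .γ for every B-production
Closure: [S' -> .S, S -> .bA]


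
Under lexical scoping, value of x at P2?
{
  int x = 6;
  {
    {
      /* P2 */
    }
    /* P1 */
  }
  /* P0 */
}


P2's block does not declare x; resolves to the enclosing declaration at depth 0
x = 6


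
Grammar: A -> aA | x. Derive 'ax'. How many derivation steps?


Derivation: A => aA => ax
Steps: 2


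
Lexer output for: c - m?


Scan left to right, longest-match per lexeme
Tokens: ID(c), OP(-), ID(m)


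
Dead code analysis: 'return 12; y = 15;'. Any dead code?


statement follows a return and is unreachable
Dead: 'y = 15'


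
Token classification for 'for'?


Pattern: reserved word
Type: KEYWORD


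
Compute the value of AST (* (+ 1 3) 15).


Evaluate inner: (+ 1 3) = 4
Evaluate root: (* 4 15) = 60
Result: 60


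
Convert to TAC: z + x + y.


Break into single-operator statements:
t1 = z + x
t2 = t1 + y


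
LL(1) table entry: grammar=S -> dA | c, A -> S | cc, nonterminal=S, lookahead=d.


For [S, d]: 'd' ∈ FIRST(dA)
Entry: S -> dA


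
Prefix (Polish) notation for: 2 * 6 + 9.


left-to-right (same/higher precedence on left): tree is (+ (* 2 6) 9)
Prefix: + * 2 6 9


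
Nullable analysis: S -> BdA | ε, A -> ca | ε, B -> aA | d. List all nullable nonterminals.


A nonterminal is nullable iff some alternative derives ε (directly, or every symbol in it is nullable)
Nullable: {A, S}


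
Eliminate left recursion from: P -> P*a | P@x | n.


Left-recursive alternatives: P*a, P@x; non-recursive: n
Introduce P': P -> nP', P' -> *aP' | @xP' | ε


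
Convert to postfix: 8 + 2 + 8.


Left to right (same or higher precedence on left)
Postfix: 8 2 + 8 +


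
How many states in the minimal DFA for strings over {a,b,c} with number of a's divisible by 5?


Track (count of a) mod 5: states 0..4, accept at 0
Minimal DFA: 5 states


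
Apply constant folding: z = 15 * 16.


15 * 16 = 240 at compile time
Optimized: z = 240


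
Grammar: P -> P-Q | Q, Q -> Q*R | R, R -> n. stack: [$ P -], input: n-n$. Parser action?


no handle ('P-' is not any RHS); shift 'n'
Action: shift


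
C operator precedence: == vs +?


'+' is additive (level 9); '==' is equality (level 6)
Higher level binds tighter
'+' has higher precedence than '=='


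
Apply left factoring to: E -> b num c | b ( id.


Common prefix: 'b'
Factored: E -> b E', E' -> num c | ( id


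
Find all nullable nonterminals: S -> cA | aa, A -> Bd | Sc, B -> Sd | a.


A nonterminal is nullable iff some alternative derives ε (directly, or every symbol in it is nullable)
Nullable: {}


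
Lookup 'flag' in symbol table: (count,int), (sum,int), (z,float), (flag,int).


Lookup 'flag' → type int


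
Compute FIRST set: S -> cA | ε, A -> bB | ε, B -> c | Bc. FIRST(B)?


Per alternative of B: FIRST(c) = {c}; FIRST(Bc) = {c}
FIRST(B) = {c}


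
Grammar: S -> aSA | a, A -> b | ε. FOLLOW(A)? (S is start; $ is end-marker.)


$ ∈ FOLLOW(S). For each A -> αBβ: add FIRST(β)\{ε} to FOLLOW(B); if β nullable, add FOLLOW(A).
FOLLOW(A) = {$, b}


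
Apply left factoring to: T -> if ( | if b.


Common prefix: 'if'
Factored: T -> if T', T' -> ( | b


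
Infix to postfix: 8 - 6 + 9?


Left to right (same or higher precedence on left)
Postfix: 8 6 - 9 +


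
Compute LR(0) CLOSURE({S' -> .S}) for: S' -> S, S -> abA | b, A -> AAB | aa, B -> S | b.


Start: S' -> .S
For each item with dot before a nonterminal B, add B -> .γ for every B-production
Closure: [S' -> .S, S -> .abA, S -> .b]


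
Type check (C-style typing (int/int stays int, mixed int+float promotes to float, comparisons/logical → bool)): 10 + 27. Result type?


Operand types: int + int
Rule: mixed int/float promotes to float; int/int stays int
Result type: int


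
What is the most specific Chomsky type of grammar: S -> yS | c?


Right-linear: every RHS is a terminal or a terminal followed by one nonterminal
Classification: Type 3 (Regular)


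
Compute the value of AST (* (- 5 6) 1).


Evaluate inner: (- 5 6) = -1
Evaluate root: (* -1 1) = -1
Result: -1


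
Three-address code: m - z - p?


Break into single-operator statements:
t1 = m - z
t2 = t1 - p


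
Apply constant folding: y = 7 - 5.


7 - 5 = 2 at compile time
Optimized: y = 2


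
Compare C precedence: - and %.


'%' is multiplicative (level 10); '-' is additive (level 9)
Higher level binds tighter
'%' has higher precedence than '-'


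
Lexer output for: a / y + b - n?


Scan left to right, longest-match per lexeme
Tokens: ID(a), OP(/), ID(y), OP(+), ID(b), OP(-), ID(n)


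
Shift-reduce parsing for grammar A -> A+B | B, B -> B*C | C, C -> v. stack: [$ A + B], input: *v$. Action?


'*' can extend B; shift to build B -> B*C
Action: shift


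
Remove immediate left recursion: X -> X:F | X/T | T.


Left-recursive alternatives: X:F, X/T; non-recursive: T
Introduce X': X -> TX', X' -> :FX' | /TX' | ε


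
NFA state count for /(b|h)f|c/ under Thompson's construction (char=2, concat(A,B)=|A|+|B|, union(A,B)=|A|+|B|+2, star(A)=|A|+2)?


Syntax tree has 4 char leaf(s), 2 union(s), 0 star(s)
chars contribute 4×2 = 8; each union adds +2; each star adds +2
Total: 8 + 4 + 0 = 12 states


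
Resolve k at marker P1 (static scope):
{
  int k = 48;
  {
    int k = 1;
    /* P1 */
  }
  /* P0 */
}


k declared in the same block as P1
k = 1


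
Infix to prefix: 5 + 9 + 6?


left-to-right (same/higher precedence on left): tree is (+ (+ 5 9) 6)
Prefix: + + 5 9 6


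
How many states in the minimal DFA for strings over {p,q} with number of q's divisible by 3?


Track (count of q) mod 3: states 0..2, accept at 0
Minimal DFA: 3 states


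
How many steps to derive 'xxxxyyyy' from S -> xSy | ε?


Derivation: S => xSy => xxSyy => xxxSyyy => xxxxSyyyy => xxxxyyyy
Steps: 5


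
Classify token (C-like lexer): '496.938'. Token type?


Pattern: digits with a decimal point
Type: FLOAT_LITERAL


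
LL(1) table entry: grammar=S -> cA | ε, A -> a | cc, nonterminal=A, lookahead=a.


For [A, a]: 'a' ∈ FIRST(a)
Entry: A -> a


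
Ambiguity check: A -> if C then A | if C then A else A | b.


dangling else: 'if C then if C then b else b' parses two ways
Ambiguous


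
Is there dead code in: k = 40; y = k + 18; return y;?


k is read by y's definition; y is returned
No dead code


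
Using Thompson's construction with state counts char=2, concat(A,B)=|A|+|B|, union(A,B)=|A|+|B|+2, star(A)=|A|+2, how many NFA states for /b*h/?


Syntax tree has 2 char leaf(s), 0 union(s), 1 star(s)
chars contribute 2×2 = 4; each union adds +2; each star adds +2
Total: 4 + 0 + 2 = 6 states


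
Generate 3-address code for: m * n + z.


Break into single-operator statements:
t1 = m * n
t2 = t1 + z


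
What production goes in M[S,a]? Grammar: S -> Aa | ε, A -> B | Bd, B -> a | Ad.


For [S, a]: 'a' ∈ FIRST(Aa)
Entry: S -> Aa


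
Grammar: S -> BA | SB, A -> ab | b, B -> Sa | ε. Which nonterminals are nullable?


A nonterminal is nullable iff some alternative derives ε (directly, or every symbol in it is nullable)
Nullable: {B}


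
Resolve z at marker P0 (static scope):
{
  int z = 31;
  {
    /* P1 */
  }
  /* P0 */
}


z declared in the same block as P0
z = 31


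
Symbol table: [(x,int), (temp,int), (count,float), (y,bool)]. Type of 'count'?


Lookup 'count' → type float


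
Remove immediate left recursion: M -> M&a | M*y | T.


Left-recursive alternatives: M&a, M*y; non-recursive: T
Introduce M': M -> TM', M' -> &aM' | *yM' | ε


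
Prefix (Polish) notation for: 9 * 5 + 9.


left-to-right (same/higher precedence on left): tree is (+ (* 9 5) 9)
Prefix: + * 9 5 9


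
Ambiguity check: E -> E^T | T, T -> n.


precedence layered via separate nonterminal T: deterministic
Unambiguous


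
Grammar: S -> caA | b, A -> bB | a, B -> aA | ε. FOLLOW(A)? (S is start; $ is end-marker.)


$ ∈ FOLLOW(S). For each A -> αBβ: add FIRST(β)\{ε} to FOLLOW(B); if β nullable, add FOLLOW(A).
FOLLOW(A) = {$}


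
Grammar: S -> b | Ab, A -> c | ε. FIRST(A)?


Per alternative of A: FIRST(c) = {c}; FIRST(ε) = {ε}
FIRST(A) = {c, ε}


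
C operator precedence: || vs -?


'-' is additive (level 9); '||' is logical OR (level 1)
Higher level binds tighter
'-' has higher precedence than '||'


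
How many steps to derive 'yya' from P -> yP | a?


Derivation: P => yP => yyP => yya
Steps: 3


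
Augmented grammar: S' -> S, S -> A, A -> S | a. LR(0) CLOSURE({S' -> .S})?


Start: S' -> .S
For each item with dot before a nonterminal B, add B -> .γ for every B-production
Closure: [S' -> .S, S -> .A, A -> .S, A -> .a]


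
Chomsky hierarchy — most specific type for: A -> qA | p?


Right-linear: every RHS is a terminal or a terminal followed by one nonterminal
Classification: Type 3 (Regular)


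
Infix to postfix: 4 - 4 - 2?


Left to right (same or higher precedence on left)
Postfix: 4 4 - 2 -


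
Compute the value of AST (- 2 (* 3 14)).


Evaluate inner: (* 3 14) = 42
Evaluate root: (- 2 42) = -40
Result: -40


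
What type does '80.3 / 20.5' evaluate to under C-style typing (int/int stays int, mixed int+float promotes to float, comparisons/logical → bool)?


Operand types: float / float
Rule: mixed int/float promotes to float; int/int stays int
Result type: float


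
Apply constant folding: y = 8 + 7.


8 + 7 = 15 at compile time
Optimized: y = 15


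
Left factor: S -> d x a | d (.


Common prefix: 'd'
Factored: S -> d S', S' -> x a | (


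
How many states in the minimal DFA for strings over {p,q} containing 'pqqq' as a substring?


KMP-style automaton: 4 progress states + 1 absorbing accept = 5
Minimal DFA: 5 states


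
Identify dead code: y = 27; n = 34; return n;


y is assigned but never read
Dead: 'y = 27'


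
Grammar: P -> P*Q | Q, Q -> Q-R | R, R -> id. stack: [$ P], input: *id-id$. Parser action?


shift '*' to continue P -> P*Q
Action: shift


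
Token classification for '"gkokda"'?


Pattern: double-quoted sequence
Type: STRING_LITERAL


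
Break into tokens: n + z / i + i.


Scan left to right, longest-match per lexeme
Tokens: ID(n), OP(+), ID(z), OP(/), ID(i), OP(+), ID(i)


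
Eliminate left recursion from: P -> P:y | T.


Left-recursive alternatives: P:y; non-recursive: T
Introduce P': P -> TP', P' -> :yP' | ε


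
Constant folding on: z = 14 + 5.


14 + 5 = 19 at compile time
Optimized: z = 19


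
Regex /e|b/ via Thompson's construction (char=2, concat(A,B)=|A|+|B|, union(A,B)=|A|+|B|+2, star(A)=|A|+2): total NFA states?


Syntax tree has 2 char leaf(s), 1 union(s), 0 star(s)
chars contribute 2×2 = 4; each union adds +2; each star adds +2
Total: 4 + 2 + 0 = 6 states


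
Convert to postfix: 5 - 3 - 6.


Left to right (same or higher precedence on left)
Postfix: 5 3 - 6 -


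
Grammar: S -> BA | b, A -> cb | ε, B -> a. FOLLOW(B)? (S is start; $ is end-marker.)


$ ∈ FOLLOW(S). For each A -> αBβ: add FIRST(β)\{ε} to FOLLOW(B); if β nullable, add FOLLOW(A).
FOLLOW(B) = {$, c}


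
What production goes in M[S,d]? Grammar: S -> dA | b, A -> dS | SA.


For [S, d]: 'd' ∈ FIRST(dA)
Entry: S -> dA


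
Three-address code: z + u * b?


Break into single-operator statements:
t1 = u * b
t2 = z + t1


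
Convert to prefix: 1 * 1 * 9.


left-to-right (same/higher precedence on left): tree is (* (* 1 1) 9)
Prefix: * * 1 1 9


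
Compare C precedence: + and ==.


'+' is additive (level 9); '==' is equality (level 6)
Higher level binds tighter
'+' has higher precedence than '=='


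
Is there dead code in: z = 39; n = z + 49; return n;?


z is read by n's definition; n is returned
No dead code


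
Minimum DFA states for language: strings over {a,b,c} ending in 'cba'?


Track the longest suffix of input matching a prefix of 'cba': 4 classes (prefixes of length 0..3)
Minimal DFA: 4 states


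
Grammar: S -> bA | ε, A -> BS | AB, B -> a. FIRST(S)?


Per alternative of S: FIRST(bA) = {b}; FIRST(ε) = {ε}
FIRST(S) = {b, ε}


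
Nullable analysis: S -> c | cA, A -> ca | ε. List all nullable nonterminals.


A nonterminal is nullable iff some alternative derives ε (directly, or every symbol in it is nullable)
Nullable: {A}


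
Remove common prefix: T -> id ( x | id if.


Common prefix: 'id'
Factored: T -> id T', T' -> ( x | if


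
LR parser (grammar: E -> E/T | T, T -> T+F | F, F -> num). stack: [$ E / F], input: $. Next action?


'F' (not preceded by T+) is the handle for T -> F
Action: reduce (T -> F)


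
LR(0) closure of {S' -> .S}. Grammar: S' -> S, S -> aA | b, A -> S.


Start: S' -> .S
For each item with dot before a nonterminal B, add B -> .γ for every B-production
Closure: [S' -> .S, S -> .aA, S -> .b]


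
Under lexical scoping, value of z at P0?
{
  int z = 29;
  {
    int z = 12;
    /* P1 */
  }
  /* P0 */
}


z declared in the same block as P0
z = 29


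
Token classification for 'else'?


Pattern: reserved word
Type: KEYWORD


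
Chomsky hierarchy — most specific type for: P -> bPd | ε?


Single nonterminal LHS, but b^n d^n is not regular
Classification: Type 2 (Context-Free)


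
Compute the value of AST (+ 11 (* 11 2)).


Evaluate inner: (* 11 2) = 22
Evaluate root: (+ 11 22) = 33
Result: 33


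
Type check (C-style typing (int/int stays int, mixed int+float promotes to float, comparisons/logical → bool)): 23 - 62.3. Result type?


Operand types: int - float
Rule: mixed int/float promotes to float; int/int stays int
Result type: float


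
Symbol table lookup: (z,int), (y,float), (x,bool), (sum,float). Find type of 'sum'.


Lookup 'sum' → type float


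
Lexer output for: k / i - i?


Scan left to right, longest-match per lexeme
Tokens: ID(k), OP(/), ID(i), OP(-), ID(i)


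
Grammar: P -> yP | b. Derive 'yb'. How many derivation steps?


Derivation: P => yP => yb
Steps: 2


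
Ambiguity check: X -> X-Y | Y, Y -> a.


precedence layered via separate nonterminal Y: deterministic
Unambiguous


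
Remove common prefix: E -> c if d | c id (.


Common prefix: 'c'
Factored: E -> c E', E' -> if d | id (


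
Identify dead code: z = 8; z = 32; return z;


first assignment to z is overwritten before any read
Dead: 'z = 8'


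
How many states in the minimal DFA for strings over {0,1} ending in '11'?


Track the longest suffix of input matching a prefix of '11': 3 classes (prefixes of length 0..2)
Minimal DFA: 3 states


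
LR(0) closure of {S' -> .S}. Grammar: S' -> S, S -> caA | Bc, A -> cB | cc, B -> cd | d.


Start: S' -> .S
For each item with dot before a nonterminal B, add B -> .γ for every B-production
Closure: [S' -> .S, S -> .caA, S -> .Bc, B -> .cd, B -> .d]


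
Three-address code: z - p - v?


Break into single-operator statements:
t1 = z - p
t2 = t1 - v


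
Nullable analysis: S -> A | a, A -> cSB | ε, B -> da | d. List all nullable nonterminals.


A nonterminal is nullable iff some alternative derives ε (directly, or every symbol in it is nullable)
Nullable: {A, S}


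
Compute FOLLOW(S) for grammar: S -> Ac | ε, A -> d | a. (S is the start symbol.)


$ ∈ FOLLOW(S). For each A -> αBβ: add FIRST(β)\{ε} to FOLLOW(B); if β nullable, add FOLLOW(A).
FOLLOW(S) = {$}


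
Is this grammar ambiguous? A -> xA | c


right-linear, alternatives start with distinct terminals 'x' vs 'c': unique leftmost derivation
Unambiguous


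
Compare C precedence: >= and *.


'*' is multiplicative (level 10); '>=' is relational (level 7)
Higher level binds tighter
'*' has higher precedence than '>='


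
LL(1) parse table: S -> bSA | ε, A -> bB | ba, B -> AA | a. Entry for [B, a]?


For [B, a]: 'a' ∈ FIRST(a)
Entry: B -> a


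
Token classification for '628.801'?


Pattern: digits with a decimal point
Type: FLOAT_LITERAL


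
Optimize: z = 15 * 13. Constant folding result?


15 * 13 = 195 at compile time
Optimized: z = 195


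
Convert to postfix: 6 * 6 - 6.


Left to right (same or higher precedence on left)
Postfix: 6 6 * 6 -


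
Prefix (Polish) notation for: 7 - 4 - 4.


left-to-right (same/higher precedence on left): tree is (- (- 7 4) 4)
Prefix: - - 7 4 4


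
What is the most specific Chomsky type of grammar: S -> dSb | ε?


Single nonterminal LHS, but d^n b^n is not regular
Classification: Type 2 (Context-Free)


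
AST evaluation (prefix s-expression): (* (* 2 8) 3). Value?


Evaluate inner: (* 2 8) = 16
Evaluate root: (* 16 3) = 48
Result: 48


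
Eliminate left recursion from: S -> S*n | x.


Left-recursive alternatives: S*n; non-recursive: x
Introduce S': S -> xS', S' -> *nS' | ε


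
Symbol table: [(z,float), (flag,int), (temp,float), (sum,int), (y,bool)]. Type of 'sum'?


Lookup 'sum' → type int


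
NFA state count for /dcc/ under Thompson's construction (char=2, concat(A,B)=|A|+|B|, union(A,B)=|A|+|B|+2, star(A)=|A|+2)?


Syntax tree has 3 char leaf(s), 0 union(s), 0 star(s)
chars contribute 3×2 = 6; each union adds +2; each star adds +2
Total: 6 + 0 + 0 = 6 states


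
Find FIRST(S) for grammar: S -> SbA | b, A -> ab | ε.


Per alternative of S: FIRST(SbA) = {b}; FIRST(b) = {b}
FIRST(S) = {b}


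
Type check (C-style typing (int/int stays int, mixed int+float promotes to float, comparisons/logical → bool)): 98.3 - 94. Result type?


Operand types: float - int
Rule: mixed int/float promotes to float; int/int stays int
Result type: float


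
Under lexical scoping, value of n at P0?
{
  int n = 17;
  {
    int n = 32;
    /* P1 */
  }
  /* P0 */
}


n declared in the same block as P0
n = 17


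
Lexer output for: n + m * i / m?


Scan left to right, longest-match per lexeme
Tokens: ID(n), OP(+), ID(m), OP(*), ID(i), OP(/), ID(m)


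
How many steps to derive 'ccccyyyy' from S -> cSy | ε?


Derivation: S => cSy => ccSyy => cccSyyy => ccccSyyyy => ccccyyyy
Steps: 5


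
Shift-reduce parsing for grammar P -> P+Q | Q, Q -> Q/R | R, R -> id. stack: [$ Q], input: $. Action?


lookahead ∉ {/} so Q won't extend; reduce P -> Q
Action: reduce (P -> Q)


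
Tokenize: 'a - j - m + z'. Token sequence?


Scan left to right, longest-match per lexeme
Tokens: ID(a), OP(-), ID(j), OP(-), ID(m), OP(+), ID(z)


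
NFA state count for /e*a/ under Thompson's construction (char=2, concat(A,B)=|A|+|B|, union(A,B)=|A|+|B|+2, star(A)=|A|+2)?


Syntax tree has 2 char leaf(s), 0 union(s), 1 star(s)
chars contribute 2×2 = 4; each union adds +2; each star adds +2
Total: 4 + 0 + 2 = 6 states


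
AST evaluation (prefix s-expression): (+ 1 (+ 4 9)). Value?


Evaluate inner: (+ 4 9) = 13
Evaluate root: (+ 1 13) = 14
Result: 14


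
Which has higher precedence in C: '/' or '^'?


'/' is multiplicative (level 10); '^' is bitwise XOR (level 4)
Higher level binds tighter
'/' has higher precedence than '^'


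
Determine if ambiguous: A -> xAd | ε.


balanced x^n…d^n: each string has a unique parse
Unambiguous


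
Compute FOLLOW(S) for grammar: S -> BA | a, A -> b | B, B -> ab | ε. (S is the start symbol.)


$ ∈ FOLLOW(S). For each A -> αBβ: add FIRST(β)\{ε} to FOLLOW(B); if β nullable, add FOLLOW(A).
FOLLOW(S) = {$}


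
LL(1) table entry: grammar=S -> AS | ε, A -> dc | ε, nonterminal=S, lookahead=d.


For [S, d]: 'd' ∈ FIRST(AS)
Entry: S -> AS


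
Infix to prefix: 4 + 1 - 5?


left-to-right (same/higher precedence on left): tree is (- (+ 4 1) 5)
Prefix: - + 4 1 5


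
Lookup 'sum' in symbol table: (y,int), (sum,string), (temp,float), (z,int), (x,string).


Lookup 'sum' → type string


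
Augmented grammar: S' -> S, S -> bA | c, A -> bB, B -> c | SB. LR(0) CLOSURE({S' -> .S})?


Start: S' -> .S
For each item with dot before a nonterminal B, add B -> .γ for every B-production
Closure: [S' -> .S, S -> .bA, S -> .c]


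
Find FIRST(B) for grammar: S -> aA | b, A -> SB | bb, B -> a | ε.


Per alternative of B: FIRST(a) = {a}; FIRST(ε) = {ε}
FIRST(B) = {a, ε}


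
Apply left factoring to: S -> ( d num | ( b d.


Common prefix: '('
Factored: S -> ( S', S' -> d num | b d


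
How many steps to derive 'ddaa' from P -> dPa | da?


Derivation: P => dPa => ddaa
Steps: 2


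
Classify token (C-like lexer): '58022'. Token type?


Pattern: digits only
Type: INTEGER_LITERAL


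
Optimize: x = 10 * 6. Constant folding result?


10 * 6 = 60 at compile time
Optimized: x = 60


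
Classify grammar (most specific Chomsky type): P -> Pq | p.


Left-linear: every RHS is a terminal or one nonterminal followed by a terminal
Classification: Type 3 (Regular)


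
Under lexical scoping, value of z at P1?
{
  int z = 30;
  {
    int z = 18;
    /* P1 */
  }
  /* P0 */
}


z declared in the same block as P1
z = 18


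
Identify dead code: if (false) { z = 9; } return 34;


condition is constant false, so the whole block is unreachable
Dead: 'if (false) { z = 9; }'


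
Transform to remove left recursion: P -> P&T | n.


Left-recursive alternatives: P&T; non-recursive: n
Introduce P': P -> nP', P' -> &TP' | ε


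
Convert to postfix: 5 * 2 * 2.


Left to right (same or higher precedence on left)
Postfix: 5 2 * 2 *


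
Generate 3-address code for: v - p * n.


Break into single-operator statements:
t1 = p * n
t2 = v - t1


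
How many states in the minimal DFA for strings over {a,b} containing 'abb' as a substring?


KMP-style automaton: 3 progress states + 1 absorbing accept = 4
Minimal DFA: 4 states


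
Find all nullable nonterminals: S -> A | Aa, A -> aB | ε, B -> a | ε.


A nonterminal is nullable iff some alternative derives ε (directly, or every symbol in it is nullable)
Nullable: {A, B, S}


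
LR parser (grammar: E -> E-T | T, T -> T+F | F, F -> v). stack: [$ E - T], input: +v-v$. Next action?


'+' can extend T; shift to build T -> T+F
Action: shift


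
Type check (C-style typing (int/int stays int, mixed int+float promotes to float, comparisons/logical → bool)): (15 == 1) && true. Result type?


Operand types: bool && bool
Rule: logical operators take bool operands and yield bool
Result type: bool


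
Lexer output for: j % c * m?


Scan left to right, longest-match per lexeme
Tokens: ID(j), OP(%), ID(c), OP(*), ID(m)


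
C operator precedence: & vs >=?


'>=' is relational (level 7); '&' is bitwise AND (level 5)
Higher level binds tighter
'>=' has higher precedence than '&'


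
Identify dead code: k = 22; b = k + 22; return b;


k is read by b's definition; b is returned
No dead code


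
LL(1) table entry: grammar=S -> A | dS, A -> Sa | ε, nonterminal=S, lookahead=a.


For [S, a]: 'a' ∈ FIRST(A)
Entry: S -> A


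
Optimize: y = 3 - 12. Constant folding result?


3 - 12 = -9 at compile time
Optimized: y = -9


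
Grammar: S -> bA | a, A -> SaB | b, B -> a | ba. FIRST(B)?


Per alternative of B: FIRST(a) = {a}; FIRST(ba) = {b}
FIRST(B) = {a, b}


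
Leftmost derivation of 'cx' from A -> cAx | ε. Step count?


Derivation: A => cAx => cx
Steps: 2


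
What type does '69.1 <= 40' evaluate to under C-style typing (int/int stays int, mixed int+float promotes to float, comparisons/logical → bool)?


Operand types: float <= int
Rule: comparison yields bool
Result type: bool


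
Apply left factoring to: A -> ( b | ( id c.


Common prefix: '('
Factored: A -> ( A', A' -> b | id c


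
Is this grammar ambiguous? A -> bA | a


right-linear, alternatives start with distinct terminals 'b' vs 'a': unique leftmost derivation
Unambiguous


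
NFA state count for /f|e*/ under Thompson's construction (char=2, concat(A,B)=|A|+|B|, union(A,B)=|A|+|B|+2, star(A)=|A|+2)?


Syntax tree has 2 char leaf(s), 1 union(s), 1 star(s)
chars contribute 2×2 = 4; each union adds +2; each star adds +2
Total: 4 + 2 + 2 = 8 states


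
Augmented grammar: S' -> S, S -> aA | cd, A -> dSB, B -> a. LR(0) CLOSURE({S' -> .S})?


Start: S' -> .S
For each item with dot before a nonterminal B, add B -> .γ for every B-production
Closure: [S' -> .S, S -> .aA, S -> .cd]


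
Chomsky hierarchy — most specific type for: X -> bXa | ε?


Single nonterminal LHS, but b^n a^n is not regular
Classification: Type 2 (Context-Free)


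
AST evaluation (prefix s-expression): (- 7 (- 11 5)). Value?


Evaluate inner: (- 11 5) = 6
Evaluate root: (- 7 6) = 1
Result: 1


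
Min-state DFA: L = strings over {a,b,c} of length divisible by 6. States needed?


Track length mod 6: states 0..5, accept at 0
Minimal DFA: 6 states


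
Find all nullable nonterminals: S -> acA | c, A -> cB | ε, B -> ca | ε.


A nonterminal is nullable iff some alternative derives ε (directly, or every symbol in it is nullable)
Nullable: {A, B}


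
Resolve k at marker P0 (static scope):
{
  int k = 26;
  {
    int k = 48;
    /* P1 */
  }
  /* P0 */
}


k declared in the same block as P0
k = 26


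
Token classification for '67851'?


Pattern: digits only
Type: INTEGER_LITERAL


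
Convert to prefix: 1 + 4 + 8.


left-to-right (same/higher precedence on left): tree is (+ (+ 1 4) 8)
Prefix: + + 1 4 8


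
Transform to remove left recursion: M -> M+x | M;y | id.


Left-recursive alternatives: M+x, M;y; non-recursive: id
Introduce M': M -> idM', M' -> +xM' | ;yM' | ε


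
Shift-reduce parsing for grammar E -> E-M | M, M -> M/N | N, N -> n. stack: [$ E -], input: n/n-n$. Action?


no handle ('E-' is not any RHS); shift 'n'
Action: shift


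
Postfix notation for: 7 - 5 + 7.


Left to right (same or higher precedence on left)
Postfix: 7 5 - 7 +


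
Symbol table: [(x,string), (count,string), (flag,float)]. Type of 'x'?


Lookup 'x' → type string


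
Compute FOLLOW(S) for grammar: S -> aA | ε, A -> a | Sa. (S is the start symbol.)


$ ∈ FOLLOW(S). For each A -> αBβ: add FIRST(β)\{ε} to FOLLOW(B); if β nullable, add FOLLOW(A).
FOLLOW(S) = {$, a}


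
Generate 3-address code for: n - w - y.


Break into single-operator statements:
t1 = n - w
t2 = t1 - y


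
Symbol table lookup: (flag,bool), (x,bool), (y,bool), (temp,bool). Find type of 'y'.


Lookup 'y' → type bool


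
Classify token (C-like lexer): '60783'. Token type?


Pattern: digits only
Type: INTEGER_LITERAL


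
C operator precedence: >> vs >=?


'>>' is shift (level 8); '>=' is relational (level 7)
Higher level binds tighter
'>>' has higher precedence than '>='


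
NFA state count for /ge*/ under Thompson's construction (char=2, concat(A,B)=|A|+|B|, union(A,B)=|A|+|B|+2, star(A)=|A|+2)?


Syntax tree has 2 char leaf(s), 0 union(s), 1 star(s)
chars contribute 2×2 = 4; each union adds +2; each star adds +2
Total: 4 + 0 + 2 = 6 states


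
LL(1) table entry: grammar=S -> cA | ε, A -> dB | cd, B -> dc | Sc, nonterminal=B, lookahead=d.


For [B, d]: 'd' ∈ FIRST(dc)
Entry: B -> dc


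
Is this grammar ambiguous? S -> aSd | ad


balanced a^n…d^n: each string has a unique parse
Unambiguous


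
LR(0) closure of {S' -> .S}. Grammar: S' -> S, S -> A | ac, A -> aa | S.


Start: S' -> .S
For each item with dot before a nonterminal B, add B -> .γ for every B-production
Closure: [S' -> .S, S -> .A, S -> .ac, A -> .aa, A -> .S]


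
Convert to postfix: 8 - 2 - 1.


Left to right (same or higher precedence on left)
Postfix: 8 2 - 1 -


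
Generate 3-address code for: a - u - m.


Break into single-operator statements:
t1 = a - u
t2 = t1 - m


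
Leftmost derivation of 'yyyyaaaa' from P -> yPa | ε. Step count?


Derivation: P => yPa => yyPaa => yyyPaaa => yyyyPaaaa => yyyyaaaa
Steps: 5


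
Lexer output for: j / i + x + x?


Scan left to right, longest-match per lexeme
Tokens: ID(j), OP(/), ID(i), OP(+), ID(x), OP(+), ID(x)


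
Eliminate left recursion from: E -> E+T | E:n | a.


Left-recursive alternatives: E+T, E:n; non-recursive: a
Introduce E': E -> aE', E' -> +TE' | :nE' | ε


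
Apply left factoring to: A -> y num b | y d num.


Common prefix: 'y'
Factored: A -> y A', A' -> num b | d num


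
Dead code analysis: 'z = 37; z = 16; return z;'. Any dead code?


first assignment to z is overwritten before any read
Dead: 'z = 37'


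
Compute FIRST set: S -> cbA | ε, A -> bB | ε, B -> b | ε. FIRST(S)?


Per alternative of S: FIRST(cbA) = {c}; FIRST(ε) = {ε}
FIRST(S) = {c, ε}


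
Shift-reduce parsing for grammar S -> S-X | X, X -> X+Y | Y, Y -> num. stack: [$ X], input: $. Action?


lookahead ∉ {+} so X won't extend; reduce S -> X
Action: reduce (S -> X)


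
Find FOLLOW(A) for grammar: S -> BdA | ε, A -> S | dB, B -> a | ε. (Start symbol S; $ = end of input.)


$ ∈ FOLLOW(S). For each A -> αBβ: add FIRST(β)\{ε} to FOLLOW(B); if β nullable, add FOLLOW(A).
FOLLOW(A) = {$}


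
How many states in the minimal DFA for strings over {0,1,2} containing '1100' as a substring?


KMP-style automaton: 4 progress states + 1 absorbing accept = 5
Minimal DFA: 5 states


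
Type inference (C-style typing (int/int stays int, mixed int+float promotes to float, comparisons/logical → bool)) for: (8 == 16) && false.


Operand types: bool && bool
Rule: logical operators take bool operands and yield bool
Result type: bool


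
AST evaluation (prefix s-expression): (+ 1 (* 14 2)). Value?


Evaluate inner: (* 14 2) = 28
Evaluate root: (+ 1 28) = 29
Result: 29


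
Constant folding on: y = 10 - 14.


10 - 14 = -4 at compile time
Optimized: y = -4


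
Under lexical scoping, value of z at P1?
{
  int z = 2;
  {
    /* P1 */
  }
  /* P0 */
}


P1's block does not declare z; resolves to the enclosing declaration at depth 0
z = 2


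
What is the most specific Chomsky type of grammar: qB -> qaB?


LHS has context (more than one symbol) and |LHS| ≤ |RHS|
Classification: Type 1 (Context-Sensitive)


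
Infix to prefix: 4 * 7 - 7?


left-to-right (same/higher precedence on left): tree is (- (* 4 7) 7)
Prefix: - * 4 7 7


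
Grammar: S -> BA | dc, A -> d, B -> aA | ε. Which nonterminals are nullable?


A nonterminal is nullable iff some alternative derives ε (directly, or every symbol in it is nullable)
Nullable: {B}


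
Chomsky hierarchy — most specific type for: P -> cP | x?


Right-linear: every RHS is a terminal or a terminal followed by one nonterminal
Classification: Type 3 (Regular)


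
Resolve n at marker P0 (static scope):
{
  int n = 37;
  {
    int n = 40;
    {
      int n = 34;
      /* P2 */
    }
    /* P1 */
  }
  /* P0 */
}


n declared in the same block as P0
n = 37


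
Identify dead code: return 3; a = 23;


statement follows a return and is unreachable
Dead: 'a = 23'


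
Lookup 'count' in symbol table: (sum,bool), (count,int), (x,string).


Lookup 'count' → type int


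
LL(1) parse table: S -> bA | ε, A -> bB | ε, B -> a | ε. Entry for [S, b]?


For [S, b]: 'b' ∈ FIRST(bA)
Entry: S -> bA


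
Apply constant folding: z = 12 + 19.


12 + 19 = 31 at compile time
Optimized: z = 31


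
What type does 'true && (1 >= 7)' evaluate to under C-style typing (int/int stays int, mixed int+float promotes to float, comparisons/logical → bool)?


Operand types: bool && bool
Rule: logical operators take bool operands and yield bool
Result type: bool


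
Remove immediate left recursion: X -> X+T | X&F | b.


Left-recursive alternatives: X+T, X&F; non-recursive: b
Introduce X': X -> bX', X' -> +TX' | &FX' | ε


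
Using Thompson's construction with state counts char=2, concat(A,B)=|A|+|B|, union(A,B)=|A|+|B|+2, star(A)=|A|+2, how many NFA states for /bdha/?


Syntax tree has 4 char leaf(s), 0 union(s), 0 star(s)
chars contribute 4×2 = 8; each union adds +2; each star adds +2
Total: 8 + 0 + 0 = 8 states


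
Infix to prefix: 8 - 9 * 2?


'*' binds tighter: tree is (- 8 (* 9 2))
Prefix: - 8 * 9 2


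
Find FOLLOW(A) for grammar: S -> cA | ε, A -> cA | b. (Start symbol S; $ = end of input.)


$ ∈ FOLLOW(S). For each A -> αBβ: add FIRST(β)\{ε} to FOLLOW(B); if β nullable, add FOLLOW(A).
FOLLOW(A) = {$}


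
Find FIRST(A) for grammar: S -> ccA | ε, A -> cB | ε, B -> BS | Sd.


Per alternative of A: FIRST(cB) = {c}; FIRST(ε) = {ε}
FIRST(A) = {c, ε}


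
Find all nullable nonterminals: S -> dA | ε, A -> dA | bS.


A nonterminal is nullable iff some alternative derives ε (directly, or every symbol in it is nullable)
Nullable: {S}


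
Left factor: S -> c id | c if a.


Common prefix: 'c'
Factored: S -> c S', S' -> id | if a


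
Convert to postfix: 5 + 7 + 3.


Left to right (same or higher precedence on left)
Postfix: 5 7 + 3 +


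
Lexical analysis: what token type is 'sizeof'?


Pattern: reserved word
Type: KEYWORD


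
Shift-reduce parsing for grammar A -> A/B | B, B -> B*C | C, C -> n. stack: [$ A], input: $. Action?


start symbol A on stack, input exhausted
Action: accept


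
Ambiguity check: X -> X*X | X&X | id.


'id*id&id' has two parse trees (no precedence encoded between * and &)
Ambiguous


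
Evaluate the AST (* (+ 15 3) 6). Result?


Evaluate inner: (+ 15 3) = 18
Evaluate root: (* 18 6) = 108
Result: 108


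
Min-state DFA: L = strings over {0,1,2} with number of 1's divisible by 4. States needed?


Track (count of 1) mod 4: states 0..3, accept at 0
Minimal DFA: 4 states


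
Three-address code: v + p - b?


Break into single-operator statements:
t1 = v + p
t2 = t1 - b
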